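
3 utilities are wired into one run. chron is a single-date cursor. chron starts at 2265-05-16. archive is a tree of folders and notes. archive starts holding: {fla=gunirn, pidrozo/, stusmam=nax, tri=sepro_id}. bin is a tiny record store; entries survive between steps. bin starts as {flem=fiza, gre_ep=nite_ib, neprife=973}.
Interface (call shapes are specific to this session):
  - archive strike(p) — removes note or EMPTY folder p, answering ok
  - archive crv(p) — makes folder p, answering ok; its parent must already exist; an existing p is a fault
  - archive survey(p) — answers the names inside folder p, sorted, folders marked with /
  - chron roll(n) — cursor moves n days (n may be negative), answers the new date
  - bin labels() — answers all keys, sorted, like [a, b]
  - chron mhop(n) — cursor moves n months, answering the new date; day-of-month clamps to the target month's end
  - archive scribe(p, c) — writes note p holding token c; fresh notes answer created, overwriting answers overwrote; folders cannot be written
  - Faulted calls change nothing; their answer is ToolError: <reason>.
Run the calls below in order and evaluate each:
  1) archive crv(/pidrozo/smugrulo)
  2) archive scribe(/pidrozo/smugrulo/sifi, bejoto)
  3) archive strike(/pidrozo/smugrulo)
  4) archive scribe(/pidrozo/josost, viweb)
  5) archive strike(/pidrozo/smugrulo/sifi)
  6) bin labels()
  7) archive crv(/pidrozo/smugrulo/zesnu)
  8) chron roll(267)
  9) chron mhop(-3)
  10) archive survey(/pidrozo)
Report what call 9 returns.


→ archive crv(p: /pidrozo/smugrulo)
← ok
→ archive scribe(p: /pidrozo/smugrulo/sifi, c: bejoto)
← created
→ archive strike(p: /pidrozo/smugrulo)
← ToolError: not empty
→ archive scribe(p: /pidrozo/josost, c: viweb)
← created
→ archive strike(p: /pidrozo/smugrulo/sifi)
← ok
→ bin labels()
← [flem, gre_ep, neprife]
→ archive crv(p: /pidrozo/smugrulo/zesnu)
← ok
→ chron roll(n: 267)
← 2266-02-07
→ chron mhop(n: -3)
← 2265-11-07
→ archive survey(p: /pidrozo)
← [josost, smugrulo/]

Answer: 2265-11-07


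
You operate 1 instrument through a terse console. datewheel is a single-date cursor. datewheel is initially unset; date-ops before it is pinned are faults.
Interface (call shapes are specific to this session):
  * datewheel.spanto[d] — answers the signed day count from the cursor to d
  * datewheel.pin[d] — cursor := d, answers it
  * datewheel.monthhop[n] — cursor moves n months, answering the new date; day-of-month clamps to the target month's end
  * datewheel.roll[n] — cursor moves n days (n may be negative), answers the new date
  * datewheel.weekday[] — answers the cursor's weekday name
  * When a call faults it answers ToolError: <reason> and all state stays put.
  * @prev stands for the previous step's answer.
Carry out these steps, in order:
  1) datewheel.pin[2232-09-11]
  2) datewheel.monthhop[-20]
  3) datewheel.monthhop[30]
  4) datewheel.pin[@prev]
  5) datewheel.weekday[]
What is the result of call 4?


Answer: 2233-07-11

Derivation:
CALL datewheel.pin[d='2232-09-11']
RET  2232-09-11
CALL datewheel.monthhop[n='-20']
RET  2231-01-11
CALL datewheel.monthhop[n='30']
RET  2233-07-11
CALL datewheel.pin[d='@prev']
RET  2233-07-11
CALL datewheel.weekday[]
RET  Thursday


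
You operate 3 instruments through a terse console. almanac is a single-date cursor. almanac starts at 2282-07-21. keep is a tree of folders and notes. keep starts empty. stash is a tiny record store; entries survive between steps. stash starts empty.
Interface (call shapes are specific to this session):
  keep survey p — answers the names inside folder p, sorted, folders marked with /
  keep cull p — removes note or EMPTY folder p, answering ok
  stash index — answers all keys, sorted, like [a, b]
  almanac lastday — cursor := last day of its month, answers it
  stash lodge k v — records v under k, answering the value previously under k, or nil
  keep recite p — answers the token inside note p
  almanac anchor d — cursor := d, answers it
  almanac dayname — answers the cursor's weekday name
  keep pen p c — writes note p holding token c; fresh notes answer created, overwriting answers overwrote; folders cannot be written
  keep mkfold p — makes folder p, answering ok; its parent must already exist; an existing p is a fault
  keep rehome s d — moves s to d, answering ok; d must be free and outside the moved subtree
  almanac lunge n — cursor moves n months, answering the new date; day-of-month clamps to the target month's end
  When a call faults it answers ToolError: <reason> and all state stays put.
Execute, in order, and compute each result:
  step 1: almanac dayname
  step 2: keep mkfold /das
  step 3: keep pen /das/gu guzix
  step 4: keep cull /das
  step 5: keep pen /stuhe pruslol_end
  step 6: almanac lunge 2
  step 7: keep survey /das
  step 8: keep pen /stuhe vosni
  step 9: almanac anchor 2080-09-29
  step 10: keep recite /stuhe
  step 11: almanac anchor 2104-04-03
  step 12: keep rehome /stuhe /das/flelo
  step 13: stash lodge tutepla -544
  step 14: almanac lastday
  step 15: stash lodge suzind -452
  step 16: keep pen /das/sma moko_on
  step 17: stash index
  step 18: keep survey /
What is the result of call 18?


Answer: [das/]

Derivation:
> almanac dayname
:: Friday
> keep mkfold p='/das'
:: ok
> keep pen p='/das/gu' c='guzix'
:: created
> keep cull p='/das'
:: ToolError: not empty
> keep pen p='/stuhe' c='pruslol_end'
:: created
> almanac lunge n='2'
:: 2282-09-21
> keep survey p='/das'
:: [gu]
> keep pen p='/stuhe' c='vosni'
:: overwrote
> almanac anchor d='2080-09-29'
:: 2080-09-29
> keep recite p='/stuhe'
:: vosni
> almanac anchor d='2104-04-03'
:: 2104-04-03
> keep rehome s='/stuhe' d='/das/flelo'
:: ok
> stash lodge k='tutepla' v='-544'
:: nil
> almanac lastday
:: 2104-04-30
> stash lodge k='suzind' v='-452'
:: nil
> keep pen p='/das/sma' c='moko_on'
:: created
> stash index
:: [suzind, tutepla]
> keep survey p='/'
:: [das/]


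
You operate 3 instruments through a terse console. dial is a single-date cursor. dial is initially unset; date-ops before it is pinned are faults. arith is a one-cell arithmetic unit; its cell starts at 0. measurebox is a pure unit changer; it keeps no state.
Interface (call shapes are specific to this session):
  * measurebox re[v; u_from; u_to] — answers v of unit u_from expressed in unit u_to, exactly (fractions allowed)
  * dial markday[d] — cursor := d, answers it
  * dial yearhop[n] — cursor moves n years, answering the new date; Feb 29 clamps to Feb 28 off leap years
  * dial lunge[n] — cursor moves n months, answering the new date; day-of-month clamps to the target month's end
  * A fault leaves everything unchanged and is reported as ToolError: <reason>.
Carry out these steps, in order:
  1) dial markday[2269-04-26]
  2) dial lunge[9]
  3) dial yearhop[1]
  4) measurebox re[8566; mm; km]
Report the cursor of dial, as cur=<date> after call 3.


I run dial markday using 2269-04-26, yielding 2269-04-26.
Using dial lunge using 9, → 2270-01-26.
Next I call dial yearhop using 1, giving 2271-01-26.
Then measurebox re using 8566, mm, km, and observe 4283/500000.

Answer: cur=2271-01-26


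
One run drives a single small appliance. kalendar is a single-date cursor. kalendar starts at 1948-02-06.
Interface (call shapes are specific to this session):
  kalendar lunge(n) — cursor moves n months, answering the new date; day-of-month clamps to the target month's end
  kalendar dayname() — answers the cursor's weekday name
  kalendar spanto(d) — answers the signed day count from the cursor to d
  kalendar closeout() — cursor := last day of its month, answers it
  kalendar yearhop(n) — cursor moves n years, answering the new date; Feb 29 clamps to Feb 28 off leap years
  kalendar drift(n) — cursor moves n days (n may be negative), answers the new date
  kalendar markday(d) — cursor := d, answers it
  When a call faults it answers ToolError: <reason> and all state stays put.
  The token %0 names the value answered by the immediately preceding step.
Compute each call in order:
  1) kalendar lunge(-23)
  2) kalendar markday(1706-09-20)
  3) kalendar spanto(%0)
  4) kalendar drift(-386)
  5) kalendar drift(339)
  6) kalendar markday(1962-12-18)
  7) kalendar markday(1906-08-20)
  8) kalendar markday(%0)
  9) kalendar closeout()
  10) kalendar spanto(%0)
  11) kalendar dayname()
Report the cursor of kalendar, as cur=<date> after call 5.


Next I call kalendar lunge(n=-23), → 1946-03-06.
I call kalendar markday(d=1706-09-20), → 1706-09-20.
Then kalendar spanto(d=%0), giving 0.
I try kalendar drift(n=-386), and observe 1705-08-30.
Calling kalendar drift(n=339), → 1706-08-04.
Next I call kalendar markday(d=1962-12-18), → 1962-12-18.
Using kalendar markday(d=1906-08-20), which returns 1906-08-20.
I use kalendar markday(d=%0), → 1906-08-20.
Using kalendar closeout, and observe 1906-08-31.
I run kalendar spanto(d=%0), giving 0.
Now I run kalendar dayname(), giving Friday.

Answer: cur=1706-08-04


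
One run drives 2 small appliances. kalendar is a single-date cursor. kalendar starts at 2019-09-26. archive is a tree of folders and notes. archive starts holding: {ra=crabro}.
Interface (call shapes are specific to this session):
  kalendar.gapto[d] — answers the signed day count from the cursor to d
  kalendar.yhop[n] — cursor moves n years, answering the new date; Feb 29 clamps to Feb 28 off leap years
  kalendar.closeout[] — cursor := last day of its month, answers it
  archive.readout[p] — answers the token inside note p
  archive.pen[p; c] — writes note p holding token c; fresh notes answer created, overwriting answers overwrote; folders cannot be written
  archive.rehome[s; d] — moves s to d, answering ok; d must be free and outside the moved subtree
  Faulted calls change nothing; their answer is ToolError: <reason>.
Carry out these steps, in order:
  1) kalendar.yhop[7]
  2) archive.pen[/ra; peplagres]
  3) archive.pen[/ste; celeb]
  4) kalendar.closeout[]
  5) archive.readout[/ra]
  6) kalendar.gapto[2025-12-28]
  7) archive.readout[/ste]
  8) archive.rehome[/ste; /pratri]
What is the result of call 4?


Answer: 2026-09-30

Derivation:
Act: kalendar.yhop[7]
Obs: 2026-09-26
Act: archive.pen[/ra; peplagres]
Obs: overwrote
Act: archive.pen[/ste; celeb]
Obs: created
Act: kalendar.closeout[]
Obs: 2026-09-30
Act: archive.readout[/ra]
Obs: peplagres
Act: kalendar.gapto[2025-12-28]
Obs: -276
Act: archive.readout[/ste]
Obs: celeb
Act: archive.rehome[/ste; /pratri]
Obs: ok


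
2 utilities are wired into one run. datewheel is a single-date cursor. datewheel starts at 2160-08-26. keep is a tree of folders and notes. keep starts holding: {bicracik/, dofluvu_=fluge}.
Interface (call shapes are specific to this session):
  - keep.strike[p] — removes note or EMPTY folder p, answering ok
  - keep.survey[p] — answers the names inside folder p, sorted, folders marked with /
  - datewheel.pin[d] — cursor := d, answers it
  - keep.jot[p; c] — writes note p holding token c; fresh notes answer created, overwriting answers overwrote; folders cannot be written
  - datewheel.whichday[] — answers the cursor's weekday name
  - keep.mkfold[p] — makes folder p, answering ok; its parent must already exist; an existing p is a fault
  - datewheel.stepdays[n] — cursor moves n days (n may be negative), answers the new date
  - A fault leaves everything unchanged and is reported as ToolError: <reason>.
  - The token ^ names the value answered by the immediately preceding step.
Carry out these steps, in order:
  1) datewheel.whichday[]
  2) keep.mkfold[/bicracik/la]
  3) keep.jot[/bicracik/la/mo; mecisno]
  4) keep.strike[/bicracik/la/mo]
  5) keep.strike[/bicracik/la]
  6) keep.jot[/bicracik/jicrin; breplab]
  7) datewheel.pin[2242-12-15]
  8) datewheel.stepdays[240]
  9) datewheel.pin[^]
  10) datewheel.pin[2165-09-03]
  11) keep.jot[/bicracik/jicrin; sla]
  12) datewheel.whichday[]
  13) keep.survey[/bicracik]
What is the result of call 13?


Answer: [jicrin]

Derivation:
>> datewheel.whichday()
<< Tuesday
>> keep.mkfold(p=/bicracik/la)
<< ok
>> keep.jot(p=/bicracik/la/mo, c=mecisno)
<< created
>> keep.strike(p=/bicracik/la/mo)
<< ok
>> keep.strike(p=/bicracik/la)
<< ok
>> keep.jot(p=/bicracik/jicrin, c=breplab)
<< created
>> datewheel.pin(d=2242-12-15)
<< 2242-12-15
>> datewheel.stepdays(n=240)
<< 2243-08-12
>> datewheel.pin(d=^)
<< 2243-08-12
>> datewheel.pin(d=2165-09-03)
<< 2165-09-03
>> keep.jot(p=/bicracik/jicrin, c=sla)
<< overwrote
>> datewheel.whichday()
<< Tuesday
>> keep.survey(p=/bicracik)
<< [jicrin]


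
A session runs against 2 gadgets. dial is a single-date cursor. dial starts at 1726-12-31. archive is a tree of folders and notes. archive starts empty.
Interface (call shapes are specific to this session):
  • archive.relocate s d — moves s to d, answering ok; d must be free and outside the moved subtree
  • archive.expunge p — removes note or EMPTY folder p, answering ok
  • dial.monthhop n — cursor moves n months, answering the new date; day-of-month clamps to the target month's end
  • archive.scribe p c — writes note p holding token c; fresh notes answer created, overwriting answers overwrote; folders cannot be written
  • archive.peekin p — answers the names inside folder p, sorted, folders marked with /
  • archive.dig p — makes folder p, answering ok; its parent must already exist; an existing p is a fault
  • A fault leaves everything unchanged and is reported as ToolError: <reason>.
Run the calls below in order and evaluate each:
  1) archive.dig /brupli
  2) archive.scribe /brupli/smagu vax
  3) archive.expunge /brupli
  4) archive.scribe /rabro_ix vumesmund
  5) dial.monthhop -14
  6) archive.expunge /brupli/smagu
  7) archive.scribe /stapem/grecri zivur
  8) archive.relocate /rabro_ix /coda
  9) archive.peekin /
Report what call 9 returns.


Answer: [brupli/, coda]

Derivation:
Step: dig[/brupli]
Result: ok
Step: scribe[/brupli/smagu; vax]
Result: created
Step: expunge[/brupli]
Result: ToolError: not empty
Step: scribe[/rabro_ix; vumesmund]
Result: created
Step: monthhop[-14]
Result: 1725-10-31
Step: expunge[/brupli/smagu]
Result: ok
Step: scribe[/stapem/grecri; zivur]
Result: ToolError: no parent
Step: relocate[/rabro_ix; /coda]
Result: ok
Step: peekin[/]
Result: [brupli/, coda]


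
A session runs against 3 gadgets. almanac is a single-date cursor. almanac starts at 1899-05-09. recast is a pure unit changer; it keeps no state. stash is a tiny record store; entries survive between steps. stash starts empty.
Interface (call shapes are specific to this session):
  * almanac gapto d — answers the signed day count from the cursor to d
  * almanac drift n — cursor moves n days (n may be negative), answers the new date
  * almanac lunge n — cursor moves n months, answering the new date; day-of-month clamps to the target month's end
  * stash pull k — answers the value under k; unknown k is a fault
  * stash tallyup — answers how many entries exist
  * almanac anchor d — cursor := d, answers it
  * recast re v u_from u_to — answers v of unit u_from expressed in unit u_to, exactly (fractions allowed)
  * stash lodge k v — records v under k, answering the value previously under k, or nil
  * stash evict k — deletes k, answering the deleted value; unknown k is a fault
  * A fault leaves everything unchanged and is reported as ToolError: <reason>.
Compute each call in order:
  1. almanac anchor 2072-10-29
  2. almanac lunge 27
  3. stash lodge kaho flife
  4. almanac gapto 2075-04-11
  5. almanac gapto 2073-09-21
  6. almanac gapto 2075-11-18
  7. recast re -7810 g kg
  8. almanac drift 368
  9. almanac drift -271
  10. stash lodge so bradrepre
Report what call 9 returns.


% almanac anchor d→2072-10-29
= 2072-10-29
% almanac lunge n→27
= 2075-01-29
% stash lodge k→kaho v→flife
= nil
% almanac gapto d→2075-04-11
= 72
% almanac gapto d→2073-09-21
= -495
% almanac gapto d→2075-11-18
= 293
% recast re v→-7810 u_from→g u_to→kg
= -781/100
% almanac drift n→368
= 2076-02-01
% almanac drift n→-271
= 2075-05-06
% stash lodge k→so v→bradrepre
= nil

Answer: 2075-05-06


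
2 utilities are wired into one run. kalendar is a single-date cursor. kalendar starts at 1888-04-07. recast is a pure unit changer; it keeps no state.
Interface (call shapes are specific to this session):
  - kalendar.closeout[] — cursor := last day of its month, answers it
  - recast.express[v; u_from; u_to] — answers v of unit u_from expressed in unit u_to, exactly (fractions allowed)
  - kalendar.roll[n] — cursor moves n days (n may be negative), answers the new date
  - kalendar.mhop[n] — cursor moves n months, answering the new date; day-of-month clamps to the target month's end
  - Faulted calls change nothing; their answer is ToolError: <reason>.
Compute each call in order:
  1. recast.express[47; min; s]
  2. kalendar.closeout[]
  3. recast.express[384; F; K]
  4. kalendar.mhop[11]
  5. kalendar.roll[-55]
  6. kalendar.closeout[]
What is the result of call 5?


Answer: 1889-02-03

Derivation:
==> express(v→47, u_from→min, u_to→s)
<== 2820
==> closeout()
<== 1888-04-30
==> express(v→384, u_from→F, u_to→K)
<== 84367/180
==> mhop(n→11)
<== 1889-03-30
==> roll(n→-55)
<== 1889-02-03
==> closeout()
<== 1889-02-28


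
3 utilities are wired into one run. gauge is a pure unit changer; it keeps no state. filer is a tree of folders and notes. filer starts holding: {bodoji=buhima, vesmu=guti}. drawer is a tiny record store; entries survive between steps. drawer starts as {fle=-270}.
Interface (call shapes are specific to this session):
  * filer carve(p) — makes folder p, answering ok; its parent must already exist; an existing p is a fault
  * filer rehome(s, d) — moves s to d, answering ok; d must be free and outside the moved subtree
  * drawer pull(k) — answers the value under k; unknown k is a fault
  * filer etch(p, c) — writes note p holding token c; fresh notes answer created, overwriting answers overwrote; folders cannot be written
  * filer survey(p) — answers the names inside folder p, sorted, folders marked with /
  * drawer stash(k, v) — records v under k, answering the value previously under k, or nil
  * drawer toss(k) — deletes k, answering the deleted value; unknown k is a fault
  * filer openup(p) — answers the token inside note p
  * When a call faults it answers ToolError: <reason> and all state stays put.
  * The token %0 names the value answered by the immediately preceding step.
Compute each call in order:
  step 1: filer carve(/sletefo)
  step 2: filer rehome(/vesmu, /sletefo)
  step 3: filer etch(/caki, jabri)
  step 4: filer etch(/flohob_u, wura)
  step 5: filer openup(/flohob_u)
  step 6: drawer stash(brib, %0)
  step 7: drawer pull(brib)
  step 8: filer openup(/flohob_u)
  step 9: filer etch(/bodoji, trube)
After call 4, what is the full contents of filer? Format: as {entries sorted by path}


>> filer carve(p=/sletefo)
<< ok
>> filer rehome(s=/vesmu, d=/sletefo)
<< ToolError: exists
>> filer etch(p=/caki, c=jabri)
<< created
>> filer etch(p=/flohob_u, c=wura)
<< created
>> filer openup(p=/flohob_u)
<< wura
>> drawer stash(k=brib, v=%0)
<< nil
>> drawer pull(k=brib)
<< wura
>> filer openup(p=/flohob_u)
<< wura
>> filer etch(p=/bodoji, c=trube)
<< overwrote

Answer: {bodoji=buhima, caki=jabri, flohob_u=wura, sletefo/, vesmu=guti}


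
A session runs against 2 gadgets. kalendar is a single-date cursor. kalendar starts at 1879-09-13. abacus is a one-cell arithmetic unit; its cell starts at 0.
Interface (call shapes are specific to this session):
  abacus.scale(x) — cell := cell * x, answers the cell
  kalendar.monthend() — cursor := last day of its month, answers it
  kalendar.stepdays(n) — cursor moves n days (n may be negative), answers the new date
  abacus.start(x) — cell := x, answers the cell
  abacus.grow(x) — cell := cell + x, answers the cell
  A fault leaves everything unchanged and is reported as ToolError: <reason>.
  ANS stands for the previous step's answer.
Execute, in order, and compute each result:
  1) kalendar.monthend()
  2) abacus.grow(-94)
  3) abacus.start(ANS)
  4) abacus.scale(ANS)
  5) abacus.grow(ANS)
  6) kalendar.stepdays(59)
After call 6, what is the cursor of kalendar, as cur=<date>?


Answer: cur=1879-11-28

Derivation:
Do: kalendar.monthend[]
See: 1879-09-30
Do: abacus.grow[x→-94]
See: -94
Do: abacus.start[x→ANS]
See: -94
Do: abacus.scale[x→ANS]
See: 8836
Do: abacus.grow[x→ANS]
See: 17672
Do: kalendar.stepdays[n→59]
See: 1879-11-28


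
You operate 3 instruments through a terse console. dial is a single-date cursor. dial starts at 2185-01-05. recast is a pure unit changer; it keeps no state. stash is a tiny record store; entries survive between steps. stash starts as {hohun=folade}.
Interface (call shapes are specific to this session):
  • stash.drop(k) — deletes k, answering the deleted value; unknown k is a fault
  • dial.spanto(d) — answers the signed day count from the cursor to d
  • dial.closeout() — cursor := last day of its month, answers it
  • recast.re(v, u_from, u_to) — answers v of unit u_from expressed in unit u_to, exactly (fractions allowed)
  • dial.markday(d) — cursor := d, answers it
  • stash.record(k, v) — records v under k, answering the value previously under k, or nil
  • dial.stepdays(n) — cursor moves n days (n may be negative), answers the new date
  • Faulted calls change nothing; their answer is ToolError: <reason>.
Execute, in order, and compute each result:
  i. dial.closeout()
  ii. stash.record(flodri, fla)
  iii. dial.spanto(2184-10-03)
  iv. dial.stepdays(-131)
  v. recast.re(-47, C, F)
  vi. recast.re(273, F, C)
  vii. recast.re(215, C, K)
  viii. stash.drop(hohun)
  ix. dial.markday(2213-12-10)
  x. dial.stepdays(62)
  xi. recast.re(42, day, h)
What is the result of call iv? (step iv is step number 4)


Do: closeout[]
See: 2185-01-31
Do: record[flodri; fla]
See: nil
Do: spanto[2184-10-03]
See: -120
Do: stepdays[-131]
See: 2184-09-22
Do: re[-47; C; F]
See: -263/5
Do: re[273; F; C]
See: 1205/9
Do: re[215; C; K]
See: 9763/20
Do: drop[hohun]
See: folade
Do: markday[2213-12-10]
See: 2213-12-10
Do: stepdays[62]
See: 2214-02-10
Do: re[42; day; h]
See: 1008

Answer: 2184-09-22


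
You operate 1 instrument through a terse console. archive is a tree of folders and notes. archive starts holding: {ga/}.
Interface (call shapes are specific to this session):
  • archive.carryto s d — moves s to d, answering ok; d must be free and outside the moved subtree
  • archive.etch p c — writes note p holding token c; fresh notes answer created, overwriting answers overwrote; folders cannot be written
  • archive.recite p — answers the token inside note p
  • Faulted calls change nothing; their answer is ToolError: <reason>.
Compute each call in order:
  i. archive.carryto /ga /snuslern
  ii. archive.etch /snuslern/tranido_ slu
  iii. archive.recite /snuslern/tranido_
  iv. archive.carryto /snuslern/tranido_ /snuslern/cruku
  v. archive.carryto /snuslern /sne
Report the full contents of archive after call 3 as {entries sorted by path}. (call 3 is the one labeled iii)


Step: carryto[s: /ga; d: /snuslern]
Result: ok
Step: etch[p: /snuslern/tranido_; c: slu]
Result: created
Step: recite[p: /snuslern/tranido_]
Result: slu
Step: carryto[s: /snuslern/tranido_; d: /snuslern/cruku]
Result: ok
Step: carryto[s: /snuslern; d: /sne]
Result: ok

Answer: {snuslern/, snuslern/tranido_=slu}


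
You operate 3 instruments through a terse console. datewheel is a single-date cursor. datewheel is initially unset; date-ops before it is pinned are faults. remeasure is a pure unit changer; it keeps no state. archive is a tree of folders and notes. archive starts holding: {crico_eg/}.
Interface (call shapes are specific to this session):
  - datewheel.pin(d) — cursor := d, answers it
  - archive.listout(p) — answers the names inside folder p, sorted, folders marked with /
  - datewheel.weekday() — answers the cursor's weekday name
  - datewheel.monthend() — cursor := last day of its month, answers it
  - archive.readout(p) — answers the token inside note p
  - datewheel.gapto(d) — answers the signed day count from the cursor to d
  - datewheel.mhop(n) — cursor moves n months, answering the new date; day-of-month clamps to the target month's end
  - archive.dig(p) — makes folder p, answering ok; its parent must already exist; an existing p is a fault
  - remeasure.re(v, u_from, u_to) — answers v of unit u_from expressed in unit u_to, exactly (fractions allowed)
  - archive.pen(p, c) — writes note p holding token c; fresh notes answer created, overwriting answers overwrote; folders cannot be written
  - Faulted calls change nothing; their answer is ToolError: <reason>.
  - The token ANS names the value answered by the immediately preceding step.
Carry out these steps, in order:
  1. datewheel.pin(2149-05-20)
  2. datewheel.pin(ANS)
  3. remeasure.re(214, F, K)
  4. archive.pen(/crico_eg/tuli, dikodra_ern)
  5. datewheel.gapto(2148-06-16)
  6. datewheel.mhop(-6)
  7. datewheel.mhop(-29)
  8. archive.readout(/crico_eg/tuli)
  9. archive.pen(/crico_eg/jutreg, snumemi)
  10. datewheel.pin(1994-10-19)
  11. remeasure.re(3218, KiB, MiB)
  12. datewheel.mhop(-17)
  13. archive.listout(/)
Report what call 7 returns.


Answer: 2146-06-20

Derivation:
> pin d→2149-05-20
:: 2149-05-20
> pin d→ANS
:: 2149-05-20
> re v→214 u_from→F u_to→K
:: 67367/180
> pen p→/crico_eg/tuli c→dikodra_ern
:: created
> gapto d→2148-06-16
:: -338
> mhop n→-6
:: 2148-11-20
> mhop n→-29
:: 2146-06-20
> readout p→/crico_eg/tuli
:: dikodra_ern
> pen p→/crico_eg/jutreg c→snumemi
:: created
> pin d→1994-10-19
:: 1994-10-19
> re v→3218 u_from→KiB u_to→MiB
:: 1609/512
> mhop n→-17
:: 1993-05-19
> listout p→/
:: [crico_eg/]


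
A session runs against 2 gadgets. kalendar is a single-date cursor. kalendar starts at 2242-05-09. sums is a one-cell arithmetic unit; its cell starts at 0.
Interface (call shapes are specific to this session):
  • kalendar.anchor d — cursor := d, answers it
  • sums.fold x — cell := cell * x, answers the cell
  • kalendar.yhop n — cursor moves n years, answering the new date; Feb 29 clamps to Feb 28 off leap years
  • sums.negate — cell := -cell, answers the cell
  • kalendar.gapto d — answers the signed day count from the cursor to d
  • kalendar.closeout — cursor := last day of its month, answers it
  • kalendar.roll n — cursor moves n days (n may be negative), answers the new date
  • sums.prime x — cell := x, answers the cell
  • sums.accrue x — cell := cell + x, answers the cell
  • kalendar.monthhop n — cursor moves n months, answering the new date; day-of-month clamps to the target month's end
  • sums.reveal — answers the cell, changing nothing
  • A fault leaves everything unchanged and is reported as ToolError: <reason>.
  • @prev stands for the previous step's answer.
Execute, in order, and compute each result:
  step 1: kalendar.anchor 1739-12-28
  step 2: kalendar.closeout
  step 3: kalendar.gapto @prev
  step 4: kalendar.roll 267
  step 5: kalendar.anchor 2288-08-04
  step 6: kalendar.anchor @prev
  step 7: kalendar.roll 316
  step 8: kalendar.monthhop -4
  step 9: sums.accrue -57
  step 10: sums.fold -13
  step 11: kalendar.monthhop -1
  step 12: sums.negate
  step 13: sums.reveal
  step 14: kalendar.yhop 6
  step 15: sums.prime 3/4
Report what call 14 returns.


Answer: 2295-01-16

Derivation:
Act: anchor[d: 1739-12-28]
Obs: 1739-12-28
Act: closeout[]
Obs: 1739-12-31
Act: gapto[d: @prev]
Obs: 0
Act: roll[n: 267]
Obs: 1740-09-23
Act: anchor[d: 2288-08-04]
Obs: 2288-08-04
Act: anchor[d: @prev]
Obs: 2288-08-04
Act: roll[n: 316]
Obs: 2289-06-16
Act: monthhop[n: -4]
Obs: 2289-02-16
Act: accrue[x: -57]
Obs: -57
Act: fold[x: -13]
Obs: 741
Act: monthhop[n: -1]
Obs: 2289-01-16
Act: negate[]
Obs: -741
Act: reveal[]
Obs: -741
Act: yhop[n: 6]
Obs: 2295-01-16
Act: prime[x: 3/4]
Obs: 3/4


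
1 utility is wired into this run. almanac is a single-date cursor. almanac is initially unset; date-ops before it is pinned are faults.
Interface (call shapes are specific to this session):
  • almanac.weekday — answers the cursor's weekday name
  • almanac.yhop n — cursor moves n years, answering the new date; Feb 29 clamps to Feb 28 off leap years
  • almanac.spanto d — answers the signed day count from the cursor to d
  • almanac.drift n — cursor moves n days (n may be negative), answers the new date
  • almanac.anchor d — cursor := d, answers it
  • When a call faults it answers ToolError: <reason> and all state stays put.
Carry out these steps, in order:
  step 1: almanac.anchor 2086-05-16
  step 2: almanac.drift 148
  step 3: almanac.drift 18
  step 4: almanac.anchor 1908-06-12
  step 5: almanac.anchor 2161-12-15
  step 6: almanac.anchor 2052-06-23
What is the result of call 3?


Answer: 2086-10-29

Derivation:
>>> almanac.anchor d='2086-05-16'
  2086-05-16
>>> almanac.drift n='148'
  2086-10-11
>>> almanac.drift n='18'
  2086-10-29
>>> almanac.anchor d='1908-06-12'
  1908-06-12
>>> almanac.anchor d='2161-12-15'
  2161-12-15
>>> almanac.anchor d='2052-06-23'
  2052-06-23


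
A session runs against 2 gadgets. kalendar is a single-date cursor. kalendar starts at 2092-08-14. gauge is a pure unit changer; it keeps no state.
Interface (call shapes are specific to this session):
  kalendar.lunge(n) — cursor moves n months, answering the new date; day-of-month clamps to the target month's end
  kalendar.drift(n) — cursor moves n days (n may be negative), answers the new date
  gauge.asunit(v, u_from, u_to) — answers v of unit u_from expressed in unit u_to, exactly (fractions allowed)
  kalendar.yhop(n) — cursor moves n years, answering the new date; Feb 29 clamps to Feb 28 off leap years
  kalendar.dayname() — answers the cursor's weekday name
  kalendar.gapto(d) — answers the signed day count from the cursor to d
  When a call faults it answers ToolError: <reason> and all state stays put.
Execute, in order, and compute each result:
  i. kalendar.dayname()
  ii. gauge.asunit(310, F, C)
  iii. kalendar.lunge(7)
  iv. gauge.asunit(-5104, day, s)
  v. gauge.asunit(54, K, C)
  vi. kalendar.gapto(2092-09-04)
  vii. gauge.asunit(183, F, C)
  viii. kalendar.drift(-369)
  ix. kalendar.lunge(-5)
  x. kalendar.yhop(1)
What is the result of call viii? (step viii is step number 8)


Answer: 2092-03-10

Derivation:
Now I run kalendar.dayname(), — result: Thursday.
I call gauge.asunit with v→310, u_from→F, u_to→C, and see 1390/9.
I call kalendar.lunge with n→7, → 2093-03-14.
Invoking gauge.asunit with v→-5104, u_from→day, u_to→s, giving -440985600.
Invoking gauge.asunit with v→54, u_from→K, u_to→C, and get -4383/20.
I invoke kalendar.gapto with d→2092-09-04, and observe -191.
Invoking gauge.asunit with v→183, u_from→F, u_to→C, → 755/9.
I try kalendar.drift with n→-369, — result: 2092-03-10.
I invoke kalendar.lunge with n→-5, yielding 2091-10-10.
I try kalendar.yhop with n→1, and see 2092-10-10.


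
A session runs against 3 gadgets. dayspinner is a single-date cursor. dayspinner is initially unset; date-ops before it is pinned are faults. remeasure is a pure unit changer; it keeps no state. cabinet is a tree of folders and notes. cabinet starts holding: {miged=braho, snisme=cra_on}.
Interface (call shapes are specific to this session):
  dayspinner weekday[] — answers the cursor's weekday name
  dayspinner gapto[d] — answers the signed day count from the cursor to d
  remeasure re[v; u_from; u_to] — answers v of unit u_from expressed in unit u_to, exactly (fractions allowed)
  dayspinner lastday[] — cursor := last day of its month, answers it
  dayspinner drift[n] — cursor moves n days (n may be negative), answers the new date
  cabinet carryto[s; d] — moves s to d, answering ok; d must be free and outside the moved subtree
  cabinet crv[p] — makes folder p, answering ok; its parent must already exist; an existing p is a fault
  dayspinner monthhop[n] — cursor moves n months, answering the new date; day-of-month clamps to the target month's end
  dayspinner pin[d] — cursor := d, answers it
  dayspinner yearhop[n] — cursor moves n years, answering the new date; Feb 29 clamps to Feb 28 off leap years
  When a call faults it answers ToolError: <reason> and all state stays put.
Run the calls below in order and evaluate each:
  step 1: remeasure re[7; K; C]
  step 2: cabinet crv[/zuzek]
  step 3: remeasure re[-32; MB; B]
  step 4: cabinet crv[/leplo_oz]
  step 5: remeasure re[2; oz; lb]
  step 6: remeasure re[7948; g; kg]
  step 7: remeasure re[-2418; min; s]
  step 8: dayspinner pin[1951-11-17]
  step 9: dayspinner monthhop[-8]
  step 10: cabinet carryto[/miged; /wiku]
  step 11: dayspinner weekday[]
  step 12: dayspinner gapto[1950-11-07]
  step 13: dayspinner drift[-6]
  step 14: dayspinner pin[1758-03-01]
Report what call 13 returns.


Answer: 1951-03-11

Derivation:
-> remeasure re(v='7', u_from='K', u_to='C')
<- -5323/20
-> cabinet crv(p='/zuzek')
<- ok
-> remeasure re(v='-32', u_from='MB', u_to='B')
<- -32000000
-> cabinet crv(p='/leplo_oz')
<- ok
-> remeasure re(v='2', u_from='oz', u_to='lb')
<- 1/8
-> remeasure re(v='7948', u_from='g', u_to='kg')
<- 1987/250
-> remeasure re(v='-2418', u_from='min', u_to='s')
<- -145080
-> dayspinner pin(d='1951-11-17')
<- 1951-11-17
-> dayspinner monthhop(n='-8')
<- 1951-03-17
-> cabinet carryto(s='/miged', d='/wiku')
<- ok
-> dayspinner weekday()
<- Saturday
-> dayspinner gapto(d='1950-11-07')
<- -130
-> dayspinner drift(n='-6')
<- 1951-03-11
-> dayspinner pin(d='1758-03-01')
<- 1758-03-01


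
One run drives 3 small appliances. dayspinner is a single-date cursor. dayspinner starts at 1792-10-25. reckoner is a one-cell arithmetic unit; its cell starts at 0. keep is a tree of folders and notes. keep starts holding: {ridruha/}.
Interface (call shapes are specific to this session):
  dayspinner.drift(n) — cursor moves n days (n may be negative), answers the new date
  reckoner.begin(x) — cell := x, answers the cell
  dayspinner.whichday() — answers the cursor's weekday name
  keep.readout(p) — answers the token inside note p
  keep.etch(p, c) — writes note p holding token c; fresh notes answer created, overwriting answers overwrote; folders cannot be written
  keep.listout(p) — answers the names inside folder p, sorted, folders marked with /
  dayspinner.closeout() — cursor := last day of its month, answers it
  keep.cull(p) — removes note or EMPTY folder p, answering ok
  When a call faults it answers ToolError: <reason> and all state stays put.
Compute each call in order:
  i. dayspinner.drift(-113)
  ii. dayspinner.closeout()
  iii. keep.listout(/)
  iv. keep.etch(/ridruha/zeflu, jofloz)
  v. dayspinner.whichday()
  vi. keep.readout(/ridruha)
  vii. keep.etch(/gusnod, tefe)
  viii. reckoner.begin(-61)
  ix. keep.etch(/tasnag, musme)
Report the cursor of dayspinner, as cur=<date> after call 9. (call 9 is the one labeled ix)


Answer: cur=1792-07-31

Derivation:
→ dayspinner.drift(n='-113')
← 1792-07-04
→ dayspinner.closeout()
← 1792-07-31
→ keep.listout(p='/')
← [ridruha/]
→ keep.etch(p='/ridruha/zeflu', c='jofloz')
← created
→ dayspinner.whichday()
← Tuesday
→ keep.readout(p='/ridruha')
← ToolError: is a directory
→ keep.etch(p='/gusnod', c='tefe')
← created
→ reckoner.begin(x='-61')
← -61
→ keep.etch(p='/tasnag', c='musme')
← created


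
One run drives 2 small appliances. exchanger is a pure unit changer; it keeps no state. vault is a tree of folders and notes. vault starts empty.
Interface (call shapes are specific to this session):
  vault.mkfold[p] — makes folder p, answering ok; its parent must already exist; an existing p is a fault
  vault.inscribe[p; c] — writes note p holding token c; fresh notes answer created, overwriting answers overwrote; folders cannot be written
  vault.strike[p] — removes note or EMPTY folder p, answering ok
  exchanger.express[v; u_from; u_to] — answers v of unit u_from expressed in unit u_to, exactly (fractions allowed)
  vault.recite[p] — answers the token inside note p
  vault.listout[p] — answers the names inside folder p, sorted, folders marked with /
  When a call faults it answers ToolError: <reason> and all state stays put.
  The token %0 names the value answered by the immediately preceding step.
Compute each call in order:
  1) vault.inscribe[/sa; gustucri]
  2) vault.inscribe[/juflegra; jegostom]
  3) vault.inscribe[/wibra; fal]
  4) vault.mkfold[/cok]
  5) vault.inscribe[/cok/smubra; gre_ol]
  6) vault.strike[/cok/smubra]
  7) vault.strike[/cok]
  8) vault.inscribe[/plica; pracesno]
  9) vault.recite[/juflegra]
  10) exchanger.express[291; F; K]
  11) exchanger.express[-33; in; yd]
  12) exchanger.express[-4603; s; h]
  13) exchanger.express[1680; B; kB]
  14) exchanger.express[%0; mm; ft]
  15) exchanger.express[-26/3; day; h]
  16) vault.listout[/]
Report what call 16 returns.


Answer: [juflegra, plica, sa, wibra]

Derivation:
-- 1. inscribe(p='/sa', c='gustucri') -> created
-- 2. inscribe(p='/juflegra', c='jegostom') -> created
-- 3. inscribe(p='/wibra', c='fal') -> created
-- 4. mkfold(p='/cok') -> ok
-- 5. inscribe(p='/cok/smubra', c='gre_ol') -> created
-- 6. strike(p='/cok/smubra') -> ok
-- 7. strike(p='/cok') -> ok
-- 8. inscribe(p='/plica', c='pracesno') -> created
-- 9. recite(p='/juflegra') -> jegostom
-- 10. express(v='291', u_from='F', u_to='K') -> 75067/180
-- 11. express(v='-33', u_from='in', u_to='yd') -> -11/12
-- 12. express(v='-4603', u_from='s', u_to='h') -> -4603/3600
-- 13. express(v='1680', u_from='B', u_to='kB') -> 42/25
-- 14. express(v='%0', u_from='mm', u_to='ft') -> 7/1270
-- 15. express(v='-26/3', u_from='day', u_to='h') -> -208
-- 16. listout(p='/') -> [juflegra, plica, sa, wibra]


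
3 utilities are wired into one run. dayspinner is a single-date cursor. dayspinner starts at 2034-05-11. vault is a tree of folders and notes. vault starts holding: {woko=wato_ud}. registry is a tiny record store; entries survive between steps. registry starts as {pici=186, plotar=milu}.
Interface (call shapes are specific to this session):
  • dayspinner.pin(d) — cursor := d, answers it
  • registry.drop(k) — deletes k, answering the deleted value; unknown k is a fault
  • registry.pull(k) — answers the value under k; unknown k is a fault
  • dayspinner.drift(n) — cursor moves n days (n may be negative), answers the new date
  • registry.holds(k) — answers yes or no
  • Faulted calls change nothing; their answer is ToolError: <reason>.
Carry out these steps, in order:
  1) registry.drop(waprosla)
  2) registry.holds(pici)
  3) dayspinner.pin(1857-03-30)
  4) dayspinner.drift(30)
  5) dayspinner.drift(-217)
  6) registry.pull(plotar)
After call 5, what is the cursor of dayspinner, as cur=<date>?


> registry.drop waprosla
= ToolError: no such key waprosla
> registry.holds pici
= yes
> dayspinner.pin 1857-03-30
= 1857-03-30
> dayspinner.drift 30
= 1857-04-29
> dayspinner.drift -217
= 1856-09-24
> registry.pull plotar
= milu

Answer: cur=1856-09-24


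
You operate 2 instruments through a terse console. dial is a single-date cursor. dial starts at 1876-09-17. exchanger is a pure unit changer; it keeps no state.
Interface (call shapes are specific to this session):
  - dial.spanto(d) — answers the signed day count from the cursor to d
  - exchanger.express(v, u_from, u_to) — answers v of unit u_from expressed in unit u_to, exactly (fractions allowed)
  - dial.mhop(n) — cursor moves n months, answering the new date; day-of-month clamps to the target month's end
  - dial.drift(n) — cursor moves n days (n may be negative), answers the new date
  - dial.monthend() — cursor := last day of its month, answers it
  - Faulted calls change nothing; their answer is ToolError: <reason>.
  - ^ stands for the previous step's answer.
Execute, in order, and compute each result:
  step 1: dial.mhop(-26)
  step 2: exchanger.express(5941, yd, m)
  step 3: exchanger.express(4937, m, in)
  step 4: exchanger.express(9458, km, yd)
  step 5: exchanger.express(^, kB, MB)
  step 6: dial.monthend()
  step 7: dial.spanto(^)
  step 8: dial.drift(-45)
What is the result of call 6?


Answer: 1874-07-31

Derivation:
Do: dial.mhop[-26]
See: 1874-07-17
Do: exchanger.express[5941; yd; m]
See: 6790563/1250
Do: exchanger.express[4937; m; in]
See: 24685000/127
Do: exchanger.express[9458; km; yd]
See: 11822500000/1143
Do: exchanger.express[^; kB; MB]
See: 11822500/1143
Do: dial.monthend[]
See: 1874-07-31
Do: dial.spanto[^]
See: 0
Do: dial.drift[-45]
See: 1874-06-16
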